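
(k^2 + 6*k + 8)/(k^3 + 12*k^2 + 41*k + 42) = (k + 4)/(k^2 + 10*k + 21)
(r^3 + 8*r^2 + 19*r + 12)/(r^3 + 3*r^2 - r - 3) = (r + 4)/(r - 1)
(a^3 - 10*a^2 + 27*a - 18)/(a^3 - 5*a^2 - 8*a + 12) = (a - 3)/(a + 2)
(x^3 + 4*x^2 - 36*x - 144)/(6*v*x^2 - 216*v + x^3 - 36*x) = (x + 4)/(6*v + x)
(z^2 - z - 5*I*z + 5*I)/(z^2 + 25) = (z - 1)/(z + 5*I)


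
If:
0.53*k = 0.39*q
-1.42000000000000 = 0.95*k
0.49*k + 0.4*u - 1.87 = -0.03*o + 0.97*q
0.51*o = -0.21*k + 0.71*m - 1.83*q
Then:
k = -1.49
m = 9.45588945277604 - 9.57746478873239*u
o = 21.0683760683761 - 13.3333333333333*u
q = -2.03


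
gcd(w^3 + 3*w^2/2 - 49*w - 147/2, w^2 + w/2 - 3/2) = w + 3/2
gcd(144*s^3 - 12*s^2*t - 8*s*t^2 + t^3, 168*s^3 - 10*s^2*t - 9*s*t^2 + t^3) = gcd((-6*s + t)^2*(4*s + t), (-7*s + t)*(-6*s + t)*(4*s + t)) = 24*s^2 + 2*s*t - t^2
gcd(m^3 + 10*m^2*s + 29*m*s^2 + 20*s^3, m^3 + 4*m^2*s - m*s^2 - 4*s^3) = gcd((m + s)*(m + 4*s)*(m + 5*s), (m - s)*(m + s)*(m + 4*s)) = m^2 + 5*m*s + 4*s^2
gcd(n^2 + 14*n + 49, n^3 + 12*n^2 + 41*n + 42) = n + 7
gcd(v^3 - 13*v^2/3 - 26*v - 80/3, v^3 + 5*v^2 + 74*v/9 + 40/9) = v^2 + 11*v/3 + 10/3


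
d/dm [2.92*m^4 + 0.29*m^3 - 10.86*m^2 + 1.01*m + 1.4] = 11.68*m^3 + 0.87*m^2 - 21.72*m + 1.01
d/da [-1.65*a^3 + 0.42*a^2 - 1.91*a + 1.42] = -4.95*a^2 + 0.84*a - 1.91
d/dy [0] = 0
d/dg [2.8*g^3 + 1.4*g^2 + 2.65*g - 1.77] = 8.4*g^2 + 2.8*g + 2.65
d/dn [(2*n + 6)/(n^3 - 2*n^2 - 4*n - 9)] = 2*(-2*n^3 - 7*n^2 + 12*n + 3)/(n^6 - 4*n^5 - 4*n^4 - 2*n^3 + 52*n^2 + 72*n + 81)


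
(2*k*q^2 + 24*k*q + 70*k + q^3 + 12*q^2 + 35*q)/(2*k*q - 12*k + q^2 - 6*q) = (q^2 + 12*q + 35)/(q - 6)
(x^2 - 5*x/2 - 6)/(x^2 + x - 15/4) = 2*(2*x^2 - 5*x - 12)/(4*x^2 + 4*x - 15)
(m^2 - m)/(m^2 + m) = (m - 1)/(m + 1)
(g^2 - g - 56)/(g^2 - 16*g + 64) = (g + 7)/(g - 8)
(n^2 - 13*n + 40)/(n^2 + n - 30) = (n - 8)/(n + 6)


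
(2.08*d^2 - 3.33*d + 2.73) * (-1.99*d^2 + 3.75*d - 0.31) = -4.1392*d^4 + 14.4267*d^3 - 18.565*d^2 + 11.2698*d - 0.8463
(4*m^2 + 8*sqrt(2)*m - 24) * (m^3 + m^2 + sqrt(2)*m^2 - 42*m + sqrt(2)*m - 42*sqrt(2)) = 4*m^5 + 4*m^4 + 12*sqrt(2)*m^4 - 176*m^3 + 12*sqrt(2)*m^3 - 528*sqrt(2)*m^2 - 8*m^2 - 24*sqrt(2)*m + 336*m + 1008*sqrt(2)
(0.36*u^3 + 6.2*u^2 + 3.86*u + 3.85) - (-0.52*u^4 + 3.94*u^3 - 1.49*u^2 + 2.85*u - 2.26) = 0.52*u^4 - 3.58*u^3 + 7.69*u^2 + 1.01*u + 6.11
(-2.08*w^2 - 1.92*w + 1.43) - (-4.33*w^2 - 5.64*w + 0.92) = 2.25*w^2 + 3.72*w + 0.51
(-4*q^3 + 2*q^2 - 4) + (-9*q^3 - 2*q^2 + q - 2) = -13*q^3 + q - 6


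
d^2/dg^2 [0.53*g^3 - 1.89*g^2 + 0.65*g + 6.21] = 3.18*g - 3.78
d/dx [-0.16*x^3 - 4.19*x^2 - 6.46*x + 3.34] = -0.48*x^2 - 8.38*x - 6.46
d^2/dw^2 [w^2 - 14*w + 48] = 2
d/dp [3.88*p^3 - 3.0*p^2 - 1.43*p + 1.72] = 11.64*p^2 - 6.0*p - 1.43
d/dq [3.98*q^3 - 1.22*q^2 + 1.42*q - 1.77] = 11.94*q^2 - 2.44*q + 1.42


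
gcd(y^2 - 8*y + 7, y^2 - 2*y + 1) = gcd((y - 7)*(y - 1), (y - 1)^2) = y - 1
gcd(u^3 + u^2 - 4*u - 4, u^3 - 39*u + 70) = u - 2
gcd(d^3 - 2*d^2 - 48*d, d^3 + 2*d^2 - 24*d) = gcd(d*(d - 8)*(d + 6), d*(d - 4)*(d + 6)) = d^2 + 6*d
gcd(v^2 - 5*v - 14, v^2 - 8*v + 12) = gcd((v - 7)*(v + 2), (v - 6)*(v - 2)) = 1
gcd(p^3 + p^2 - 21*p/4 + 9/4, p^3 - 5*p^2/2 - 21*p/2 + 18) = p^2 + 3*p/2 - 9/2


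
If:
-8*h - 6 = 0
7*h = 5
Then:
No Solution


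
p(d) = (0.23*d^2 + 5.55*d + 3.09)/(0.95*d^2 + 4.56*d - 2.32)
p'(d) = (-1.9*d - 4.56)*(0.23*d^2 + 5.55*d + 3.09)/(0.95*d^2 + 4.56*d - 2.32)^2 + (0.46*d + 5.55)/(0.95*d^2 + 4.56*d - 2.32)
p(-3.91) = 2.68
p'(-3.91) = -2.04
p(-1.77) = 0.81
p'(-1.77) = -0.51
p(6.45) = 0.73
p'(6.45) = -0.06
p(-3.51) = 2.05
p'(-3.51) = -1.25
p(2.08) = 1.39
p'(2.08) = -0.47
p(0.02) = -1.44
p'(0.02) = -5.46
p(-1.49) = 0.67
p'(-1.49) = -0.53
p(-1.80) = 0.83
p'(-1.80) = -0.51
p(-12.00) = -0.38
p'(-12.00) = -0.09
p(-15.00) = -0.20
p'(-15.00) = -0.04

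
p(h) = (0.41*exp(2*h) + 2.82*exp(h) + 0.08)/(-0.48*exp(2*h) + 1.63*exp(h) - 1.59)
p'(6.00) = 0.02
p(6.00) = -0.88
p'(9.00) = 0.00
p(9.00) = -0.86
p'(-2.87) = -0.12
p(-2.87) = -0.16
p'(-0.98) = -1.64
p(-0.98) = -1.14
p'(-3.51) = -0.06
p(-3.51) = -0.11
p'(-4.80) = -0.02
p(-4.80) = -0.07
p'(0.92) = 46.36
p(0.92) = -18.65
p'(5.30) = 0.05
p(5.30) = -0.90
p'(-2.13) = -0.29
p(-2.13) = -0.30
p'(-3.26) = -0.08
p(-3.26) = -0.12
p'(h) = (0.82*exp(2*h) + 2.82*exp(h))/(-0.48*exp(2*h) + 1.63*exp(h) - 1.59) + (0.96*exp(2*h) - 1.63*exp(h))*(0.41*exp(2*h) + 2.82*exp(h) + 0.08)/(-0.48*exp(2*h) + 1.63*exp(h) - 1.59)^2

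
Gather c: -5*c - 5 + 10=5 - 5*c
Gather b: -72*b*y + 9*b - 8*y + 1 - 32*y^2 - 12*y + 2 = b*(9 - 72*y) - 32*y^2 - 20*y + 3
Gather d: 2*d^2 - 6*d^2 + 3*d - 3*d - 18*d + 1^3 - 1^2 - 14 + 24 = -4*d^2 - 18*d + 10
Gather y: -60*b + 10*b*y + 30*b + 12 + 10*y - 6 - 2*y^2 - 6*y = -30*b - 2*y^2 + y*(10*b + 4) + 6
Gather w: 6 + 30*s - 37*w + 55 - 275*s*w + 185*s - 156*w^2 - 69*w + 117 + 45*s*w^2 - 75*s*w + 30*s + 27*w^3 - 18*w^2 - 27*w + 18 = 245*s + 27*w^3 + w^2*(45*s - 174) + w*(-350*s - 133) + 196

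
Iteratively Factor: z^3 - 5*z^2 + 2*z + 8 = (z - 2)*(z^2 - 3*z - 4) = (z - 4)*(z - 2)*(z + 1)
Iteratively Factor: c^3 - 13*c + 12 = (c - 1)*(c^2 + c - 12) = (c - 1)*(c + 4)*(c - 3)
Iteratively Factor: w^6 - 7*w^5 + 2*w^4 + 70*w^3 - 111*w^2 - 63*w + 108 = (w - 3)*(w^5 - 4*w^4 - 10*w^3 + 40*w^2 + 9*w - 36) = (w - 4)*(w - 3)*(w^4 - 10*w^2 + 9) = (w - 4)*(w - 3)*(w + 3)*(w^3 - 3*w^2 - w + 3) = (w - 4)*(w - 3)^2*(w + 3)*(w^2 - 1) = (w - 4)*(w - 3)^2*(w - 1)*(w + 3)*(w + 1)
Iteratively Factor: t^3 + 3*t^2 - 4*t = (t - 1)*(t^2 + 4*t) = t*(t - 1)*(t + 4)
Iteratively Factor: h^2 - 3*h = (h - 3)*(h)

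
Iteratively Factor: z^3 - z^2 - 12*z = (z + 3)*(z^2 - 4*z) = z*(z + 3)*(z - 4)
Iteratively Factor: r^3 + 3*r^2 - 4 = (r - 1)*(r^2 + 4*r + 4) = (r - 1)*(r + 2)*(r + 2)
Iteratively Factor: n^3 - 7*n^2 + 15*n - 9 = (n - 1)*(n^2 - 6*n + 9) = (n - 3)*(n - 1)*(n - 3)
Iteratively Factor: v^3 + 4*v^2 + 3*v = (v + 1)*(v^2 + 3*v) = v*(v + 1)*(v + 3)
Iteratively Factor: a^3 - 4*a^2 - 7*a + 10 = (a - 1)*(a^2 - 3*a - 10) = (a - 1)*(a + 2)*(a - 5)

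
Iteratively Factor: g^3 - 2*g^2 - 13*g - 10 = (g + 2)*(g^2 - 4*g - 5) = (g + 1)*(g + 2)*(g - 5)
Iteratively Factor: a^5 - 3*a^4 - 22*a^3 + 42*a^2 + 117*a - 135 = (a + 3)*(a^4 - 6*a^3 - 4*a^2 + 54*a - 45) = (a + 3)^2*(a^3 - 9*a^2 + 23*a - 15) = (a - 1)*(a + 3)^2*(a^2 - 8*a + 15) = (a - 5)*(a - 1)*(a + 3)^2*(a - 3)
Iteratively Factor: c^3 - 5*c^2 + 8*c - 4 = (c - 1)*(c^2 - 4*c + 4) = (c - 2)*(c - 1)*(c - 2)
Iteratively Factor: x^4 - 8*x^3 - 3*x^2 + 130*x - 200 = (x - 5)*(x^3 - 3*x^2 - 18*x + 40) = (x - 5)^2*(x^2 + 2*x - 8) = (x - 5)^2*(x + 4)*(x - 2)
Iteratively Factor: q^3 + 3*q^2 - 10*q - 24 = (q + 4)*(q^2 - q - 6) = (q + 2)*(q + 4)*(q - 3)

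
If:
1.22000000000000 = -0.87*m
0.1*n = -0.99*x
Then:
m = -1.40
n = -9.9*x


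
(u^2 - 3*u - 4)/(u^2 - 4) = (u^2 - 3*u - 4)/(u^2 - 4)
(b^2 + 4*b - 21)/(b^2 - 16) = (b^2 + 4*b - 21)/(b^2 - 16)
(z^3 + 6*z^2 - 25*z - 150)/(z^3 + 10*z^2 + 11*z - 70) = (z^2 + z - 30)/(z^2 + 5*z - 14)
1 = 1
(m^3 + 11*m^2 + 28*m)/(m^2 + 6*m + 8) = m*(m + 7)/(m + 2)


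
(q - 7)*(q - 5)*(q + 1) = q^3 - 11*q^2 + 23*q + 35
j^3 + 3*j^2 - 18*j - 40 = (j - 4)*(j + 2)*(j + 5)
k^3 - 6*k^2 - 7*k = k*(k - 7)*(k + 1)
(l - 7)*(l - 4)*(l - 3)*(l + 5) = l^4 - 9*l^3 - 9*l^2 + 221*l - 420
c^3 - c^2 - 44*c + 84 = (c - 6)*(c - 2)*(c + 7)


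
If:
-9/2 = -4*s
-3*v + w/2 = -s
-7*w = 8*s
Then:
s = 9/8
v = 9/56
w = -9/7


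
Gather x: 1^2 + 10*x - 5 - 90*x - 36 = -80*x - 40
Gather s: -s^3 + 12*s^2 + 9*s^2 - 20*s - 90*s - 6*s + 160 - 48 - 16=-s^3 + 21*s^2 - 116*s + 96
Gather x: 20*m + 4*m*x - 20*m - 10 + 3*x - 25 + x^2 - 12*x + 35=x^2 + x*(4*m - 9)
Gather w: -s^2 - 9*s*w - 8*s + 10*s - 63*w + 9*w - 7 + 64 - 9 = -s^2 + 2*s + w*(-9*s - 54) + 48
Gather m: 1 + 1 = 2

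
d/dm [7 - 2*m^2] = -4*m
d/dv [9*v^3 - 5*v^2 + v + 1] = 27*v^2 - 10*v + 1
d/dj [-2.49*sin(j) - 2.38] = -2.49*cos(j)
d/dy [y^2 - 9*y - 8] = 2*y - 9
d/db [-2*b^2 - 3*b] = -4*b - 3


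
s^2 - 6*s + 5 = (s - 5)*(s - 1)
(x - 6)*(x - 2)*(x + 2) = x^3 - 6*x^2 - 4*x + 24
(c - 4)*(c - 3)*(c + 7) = c^3 - 37*c + 84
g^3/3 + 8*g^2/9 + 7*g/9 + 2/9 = (g/3 + 1/3)*(g + 2/3)*(g + 1)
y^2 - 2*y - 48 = (y - 8)*(y + 6)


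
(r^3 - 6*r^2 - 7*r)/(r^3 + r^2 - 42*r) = (r^2 - 6*r - 7)/(r^2 + r - 42)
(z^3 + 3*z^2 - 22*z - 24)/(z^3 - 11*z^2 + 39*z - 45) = (z^3 + 3*z^2 - 22*z - 24)/(z^3 - 11*z^2 + 39*z - 45)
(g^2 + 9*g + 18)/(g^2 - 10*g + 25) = (g^2 + 9*g + 18)/(g^2 - 10*g + 25)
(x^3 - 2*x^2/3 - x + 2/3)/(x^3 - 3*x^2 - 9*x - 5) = (3*x^2 - 5*x + 2)/(3*(x^2 - 4*x - 5))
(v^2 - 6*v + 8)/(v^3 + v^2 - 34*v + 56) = 1/(v + 7)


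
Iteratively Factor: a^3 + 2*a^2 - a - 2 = (a + 2)*(a^2 - 1) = (a - 1)*(a + 2)*(a + 1)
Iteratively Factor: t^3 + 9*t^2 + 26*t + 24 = (t + 3)*(t^2 + 6*t + 8) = (t + 2)*(t + 3)*(t + 4)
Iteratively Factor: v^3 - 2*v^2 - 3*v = (v + 1)*(v^2 - 3*v) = (v - 3)*(v + 1)*(v)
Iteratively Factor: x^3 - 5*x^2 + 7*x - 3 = (x - 3)*(x^2 - 2*x + 1) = (x - 3)*(x - 1)*(x - 1)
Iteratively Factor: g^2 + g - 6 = (g - 2)*(g + 3)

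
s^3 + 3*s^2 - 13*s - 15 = (s - 3)*(s + 1)*(s + 5)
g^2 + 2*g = g*(g + 2)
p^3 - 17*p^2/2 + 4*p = p*(p - 8)*(p - 1/2)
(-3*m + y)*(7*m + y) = -21*m^2 + 4*m*y + y^2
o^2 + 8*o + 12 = (o + 2)*(o + 6)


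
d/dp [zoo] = 0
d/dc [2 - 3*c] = -3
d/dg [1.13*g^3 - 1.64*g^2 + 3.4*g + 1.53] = 3.39*g^2 - 3.28*g + 3.4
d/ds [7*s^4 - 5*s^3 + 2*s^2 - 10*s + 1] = 28*s^3 - 15*s^2 + 4*s - 10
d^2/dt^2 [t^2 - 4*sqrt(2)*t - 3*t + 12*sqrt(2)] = 2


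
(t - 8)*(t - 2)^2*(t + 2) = t^4 - 10*t^3 + 12*t^2 + 40*t - 64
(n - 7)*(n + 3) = n^2 - 4*n - 21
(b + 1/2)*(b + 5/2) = b^2 + 3*b + 5/4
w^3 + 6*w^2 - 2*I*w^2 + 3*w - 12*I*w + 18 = (w + 6)*(w - 3*I)*(w + I)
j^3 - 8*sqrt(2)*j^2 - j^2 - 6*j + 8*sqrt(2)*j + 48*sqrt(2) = (j - 3)*(j + 2)*(j - 8*sqrt(2))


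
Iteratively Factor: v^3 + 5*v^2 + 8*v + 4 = (v + 2)*(v^2 + 3*v + 2) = (v + 1)*(v + 2)*(v + 2)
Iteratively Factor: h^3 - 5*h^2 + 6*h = (h - 3)*(h^2 - 2*h) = h*(h - 3)*(h - 2)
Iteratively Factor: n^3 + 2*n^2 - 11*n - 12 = (n + 1)*(n^2 + n - 12) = (n - 3)*(n + 1)*(n + 4)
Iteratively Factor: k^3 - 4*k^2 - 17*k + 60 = (k + 4)*(k^2 - 8*k + 15) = (k - 3)*(k + 4)*(k - 5)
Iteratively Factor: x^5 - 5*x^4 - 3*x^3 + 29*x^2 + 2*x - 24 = (x - 1)*(x^4 - 4*x^3 - 7*x^2 + 22*x + 24) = (x - 4)*(x - 1)*(x^3 - 7*x - 6) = (x - 4)*(x - 3)*(x - 1)*(x^2 + 3*x + 2) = (x - 4)*(x - 3)*(x - 1)*(x + 1)*(x + 2)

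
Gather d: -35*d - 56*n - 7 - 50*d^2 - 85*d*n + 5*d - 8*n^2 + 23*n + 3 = -50*d^2 + d*(-85*n - 30) - 8*n^2 - 33*n - 4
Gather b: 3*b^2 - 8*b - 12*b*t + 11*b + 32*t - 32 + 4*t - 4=3*b^2 + b*(3 - 12*t) + 36*t - 36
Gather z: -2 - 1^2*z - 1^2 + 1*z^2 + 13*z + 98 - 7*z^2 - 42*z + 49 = -6*z^2 - 30*z + 144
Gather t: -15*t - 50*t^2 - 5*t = -50*t^2 - 20*t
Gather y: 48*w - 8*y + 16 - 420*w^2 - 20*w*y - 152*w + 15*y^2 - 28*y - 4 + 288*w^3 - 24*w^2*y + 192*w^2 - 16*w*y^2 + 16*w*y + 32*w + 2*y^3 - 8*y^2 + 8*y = 288*w^3 - 228*w^2 - 72*w + 2*y^3 + y^2*(7 - 16*w) + y*(-24*w^2 - 4*w - 28) + 12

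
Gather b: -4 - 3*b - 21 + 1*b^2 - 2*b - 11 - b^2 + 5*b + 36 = 0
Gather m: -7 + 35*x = 35*x - 7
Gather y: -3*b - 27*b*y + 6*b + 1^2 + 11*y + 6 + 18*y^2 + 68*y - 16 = 3*b + 18*y^2 + y*(79 - 27*b) - 9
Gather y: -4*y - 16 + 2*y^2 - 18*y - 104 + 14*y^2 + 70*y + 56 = 16*y^2 + 48*y - 64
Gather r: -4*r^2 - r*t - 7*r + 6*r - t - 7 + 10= -4*r^2 + r*(-t - 1) - t + 3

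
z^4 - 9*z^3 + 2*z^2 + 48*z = z*(z - 8)*(z - 3)*(z + 2)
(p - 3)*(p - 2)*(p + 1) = p^3 - 4*p^2 + p + 6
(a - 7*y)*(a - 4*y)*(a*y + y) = a^3*y - 11*a^2*y^2 + a^2*y + 28*a*y^3 - 11*a*y^2 + 28*y^3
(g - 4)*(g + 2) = g^2 - 2*g - 8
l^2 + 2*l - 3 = (l - 1)*(l + 3)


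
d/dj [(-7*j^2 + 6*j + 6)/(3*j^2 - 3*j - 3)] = j*(j + 2)/(3*(j^4 - 2*j^3 - j^2 + 2*j + 1))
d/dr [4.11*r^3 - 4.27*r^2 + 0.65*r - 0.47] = 12.33*r^2 - 8.54*r + 0.65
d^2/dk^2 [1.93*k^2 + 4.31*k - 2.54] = 3.86000000000000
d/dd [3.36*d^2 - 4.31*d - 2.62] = 6.72*d - 4.31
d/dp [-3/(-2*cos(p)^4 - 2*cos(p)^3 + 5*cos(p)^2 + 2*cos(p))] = 24*(4*cos(p)^3 + 3*cos(p)^2 - 5*cos(p) - 1)*sin(p)/((-4*sin(p)^2 - 7*cos(p) + cos(3*p))^2*cos(p)^2)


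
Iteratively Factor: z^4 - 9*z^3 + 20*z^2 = (z)*(z^3 - 9*z^2 + 20*z) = z^2*(z^2 - 9*z + 20) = z^2*(z - 4)*(z - 5)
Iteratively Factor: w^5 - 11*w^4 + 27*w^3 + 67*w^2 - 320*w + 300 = (w - 5)*(w^4 - 6*w^3 - 3*w^2 + 52*w - 60) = (w - 5)*(w - 2)*(w^3 - 4*w^2 - 11*w + 30) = (w - 5)*(w - 2)^2*(w^2 - 2*w - 15) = (w - 5)*(w - 2)^2*(w + 3)*(w - 5)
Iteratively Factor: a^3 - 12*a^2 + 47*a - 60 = (a - 5)*(a^2 - 7*a + 12) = (a - 5)*(a - 4)*(a - 3)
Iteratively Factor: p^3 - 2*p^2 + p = (p - 1)*(p^2 - p) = (p - 1)^2*(p)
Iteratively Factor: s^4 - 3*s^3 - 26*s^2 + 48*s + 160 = (s + 4)*(s^3 - 7*s^2 + 2*s + 40) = (s + 2)*(s + 4)*(s^2 - 9*s + 20) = (s - 5)*(s + 2)*(s + 4)*(s - 4)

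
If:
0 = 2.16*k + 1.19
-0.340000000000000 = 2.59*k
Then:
No Solution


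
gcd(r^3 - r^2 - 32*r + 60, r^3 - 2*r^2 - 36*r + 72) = r^2 + 4*r - 12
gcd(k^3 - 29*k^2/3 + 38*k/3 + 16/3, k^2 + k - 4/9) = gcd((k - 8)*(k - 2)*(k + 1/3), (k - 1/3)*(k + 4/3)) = 1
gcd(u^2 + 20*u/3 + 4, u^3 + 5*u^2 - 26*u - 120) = u + 6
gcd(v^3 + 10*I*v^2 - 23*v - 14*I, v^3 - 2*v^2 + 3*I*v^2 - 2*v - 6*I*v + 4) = v^2 + 3*I*v - 2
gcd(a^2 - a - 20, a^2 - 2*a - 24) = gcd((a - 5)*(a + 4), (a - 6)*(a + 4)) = a + 4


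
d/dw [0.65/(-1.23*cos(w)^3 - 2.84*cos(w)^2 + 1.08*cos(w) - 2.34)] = (-2.3985*cos(w)^2 - 3.692*cos(w) + 0.702)*sin(w)/(1.23*cos(w)^3 + 2.84*cos(w)^2 - 1.08*cos(w) + 2.34)^2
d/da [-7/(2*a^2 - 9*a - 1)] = 7*(4*a - 9)/(-2*a^2 + 9*a + 1)^2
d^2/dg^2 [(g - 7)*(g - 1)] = 2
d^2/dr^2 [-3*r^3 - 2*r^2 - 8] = -18*r - 4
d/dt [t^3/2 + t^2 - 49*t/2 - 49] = 3*t^2/2 + 2*t - 49/2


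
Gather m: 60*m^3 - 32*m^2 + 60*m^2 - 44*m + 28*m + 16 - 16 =60*m^3 + 28*m^2 - 16*m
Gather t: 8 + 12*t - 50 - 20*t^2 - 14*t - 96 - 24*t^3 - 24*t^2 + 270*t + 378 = -24*t^3 - 44*t^2 + 268*t + 240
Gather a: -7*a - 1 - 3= -7*a - 4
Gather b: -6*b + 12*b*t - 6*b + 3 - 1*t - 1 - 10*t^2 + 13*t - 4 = b*(12*t - 12) - 10*t^2 + 12*t - 2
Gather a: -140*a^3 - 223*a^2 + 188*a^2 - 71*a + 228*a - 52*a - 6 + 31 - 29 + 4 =-140*a^3 - 35*a^2 + 105*a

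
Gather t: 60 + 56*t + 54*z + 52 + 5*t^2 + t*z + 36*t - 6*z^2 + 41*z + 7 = 5*t^2 + t*(z + 92) - 6*z^2 + 95*z + 119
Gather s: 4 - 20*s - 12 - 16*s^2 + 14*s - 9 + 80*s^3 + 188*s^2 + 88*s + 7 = 80*s^3 + 172*s^2 + 82*s - 10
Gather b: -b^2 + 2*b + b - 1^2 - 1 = -b^2 + 3*b - 2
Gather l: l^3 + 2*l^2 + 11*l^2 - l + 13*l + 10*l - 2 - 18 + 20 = l^3 + 13*l^2 + 22*l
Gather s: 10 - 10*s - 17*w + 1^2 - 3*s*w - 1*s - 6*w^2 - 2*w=s*(-3*w - 11) - 6*w^2 - 19*w + 11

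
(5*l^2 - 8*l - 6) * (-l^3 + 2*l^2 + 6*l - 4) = -5*l^5 + 18*l^4 + 20*l^3 - 80*l^2 - 4*l + 24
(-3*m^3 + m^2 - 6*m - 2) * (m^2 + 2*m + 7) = -3*m^5 - 5*m^4 - 25*m^3 - 7*m^2 - 46*m - 14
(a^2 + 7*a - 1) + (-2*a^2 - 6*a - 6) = -a^2 + a - 7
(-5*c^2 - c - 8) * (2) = -10*c^2 - 2*c - 16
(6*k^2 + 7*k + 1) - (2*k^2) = 4*k^2 + 7*k + 1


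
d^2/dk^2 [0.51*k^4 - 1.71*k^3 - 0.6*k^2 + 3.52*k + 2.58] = 6.12*k^2 - 10.26*k - 1.2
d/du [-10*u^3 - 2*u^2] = 2*u*(-15*u - 2)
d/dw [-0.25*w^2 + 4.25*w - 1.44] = 4.25 - 0.5*w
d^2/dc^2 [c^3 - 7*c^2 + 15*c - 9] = 6*c - 14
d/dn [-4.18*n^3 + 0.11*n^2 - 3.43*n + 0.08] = -12.54*n^2 + 0.22*n - 3.43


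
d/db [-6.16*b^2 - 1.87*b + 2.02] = -12.32*b - 1.87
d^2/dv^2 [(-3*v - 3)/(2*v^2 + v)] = 6*(3*v*(2*v + 1)^2 - (v + 1)*(4*v + 1)^2)/(v^3*(2*v + 1)^3)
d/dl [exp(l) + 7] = exp(l)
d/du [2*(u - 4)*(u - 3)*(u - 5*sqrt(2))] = 6*u^2 - 20*sqrt(2)*u - 28*u + 24 + 70*sqrt(2)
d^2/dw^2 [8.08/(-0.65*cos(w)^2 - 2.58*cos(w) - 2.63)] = (13.6552*(1 - cos(w)^2)^2 + 40.65048*cos(w)^3 + 5.36027199999999*cos(w)^2 - 136.126992*cos(w) - 93.597104)/(0.65*cos(w)^2 + 2.58*cos(w) + 2.63)^3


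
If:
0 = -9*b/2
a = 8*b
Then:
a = 0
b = 0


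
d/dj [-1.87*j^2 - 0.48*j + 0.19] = -3.74*j - 0.48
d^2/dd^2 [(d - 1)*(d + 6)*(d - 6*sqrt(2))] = 6*d - 12*sqrt(2) + 10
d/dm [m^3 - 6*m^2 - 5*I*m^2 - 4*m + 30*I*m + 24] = 3*m^2 - 12*m - 10*I*m - 4 + 30*I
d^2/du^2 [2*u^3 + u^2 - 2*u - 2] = 12*u + 2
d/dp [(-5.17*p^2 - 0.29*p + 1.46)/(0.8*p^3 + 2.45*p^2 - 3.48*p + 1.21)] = (4.136*p^4 + 0.464000000000002*p^3 + 15.1981*p^2 - 19.6654*p + 4.7299)/(0.64*p^6 + 3.92*p^5 + 0.434500000000001*p^4 - 15.116*p^3 + 18.0394*p^2 - 8.4216*p + 1.4641)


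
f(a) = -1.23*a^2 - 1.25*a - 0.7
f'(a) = -2.46*a - 1.25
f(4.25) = -28.23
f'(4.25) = -11.70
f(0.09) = -0.82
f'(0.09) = -1.47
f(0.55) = -1.76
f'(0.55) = -2.60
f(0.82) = -2.55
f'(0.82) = -3.27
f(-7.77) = -65.25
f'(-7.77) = 17.86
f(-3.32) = -10.11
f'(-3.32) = 6.92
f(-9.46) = -98.95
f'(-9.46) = 22.02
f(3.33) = -18.50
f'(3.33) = -9.44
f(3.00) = -15.52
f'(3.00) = -8.63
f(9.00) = -111.58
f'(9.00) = -23.39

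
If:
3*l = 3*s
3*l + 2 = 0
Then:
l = -2/3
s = -2/3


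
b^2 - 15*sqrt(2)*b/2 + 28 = (b - 4*sqrt(2))*(b - 7*sqrt(2)/2)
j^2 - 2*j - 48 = (j - 8)*(j + 6)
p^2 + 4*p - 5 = (p - 1)*(p + 5)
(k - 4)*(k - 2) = k^2 - 6*k + 8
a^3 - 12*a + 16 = (a - 2)^2*(a + 4)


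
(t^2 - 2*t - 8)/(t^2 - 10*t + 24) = (t + 2)/(t - 6)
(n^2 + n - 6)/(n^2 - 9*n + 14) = (n + 3)/(n - 7)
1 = 1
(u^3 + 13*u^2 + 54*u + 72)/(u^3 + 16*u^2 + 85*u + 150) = (u^2 + 7*u + 12)/(u^2 + 10*u + 25)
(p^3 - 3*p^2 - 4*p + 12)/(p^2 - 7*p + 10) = (p^2 - p - 6)/(p - 5)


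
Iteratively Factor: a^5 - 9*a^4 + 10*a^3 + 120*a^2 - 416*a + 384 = (a + 4)*(a^4 - 13*a^3 + 62*a^2 - 128*a + 96) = (a - 4)*(a + 4)*(a^3 - 9*a^2 + 26*a - 24) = (a - 4)*(a - 3)*(a + 4)*(a^2 - 6*a + 8) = (a - 4)^2*(a - 3)*(a + 4)*(a - 2)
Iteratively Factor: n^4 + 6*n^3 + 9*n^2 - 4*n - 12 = (n + 3)*(n^3 + 3*n^2 - 4) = (n + 2)*(n + 3)*(n^2 + n - 2) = (n - 1)*(n + 2)*(n + 3)*(n + 2)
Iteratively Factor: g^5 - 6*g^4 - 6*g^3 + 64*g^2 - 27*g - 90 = (g + 3)*(g^4 - 9*g^3 + 21*g^2 + g - 30) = (g - 5)*(g + 3)*(g^3 - 4*g^2 + g + 6) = (g - 5)*(g + 1)*(g + 3)*(g^2 - 5*g + 6) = (g - 5)*(g - 3)*(g + 1)*(g + 3)*(g - 2)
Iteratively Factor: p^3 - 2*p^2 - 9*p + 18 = (p - 3)*(p^2 + p - 6) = (p - 3)*(p + 3)*(p - 2)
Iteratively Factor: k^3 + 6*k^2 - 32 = (k + 4)*(k^2 + 2*k - 8) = (k - 2)*(k + 4)*(k + 4)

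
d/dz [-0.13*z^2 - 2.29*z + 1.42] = -0.26*z - 2.29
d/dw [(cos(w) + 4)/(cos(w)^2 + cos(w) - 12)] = sin(w)/(cos(w) - 3)^2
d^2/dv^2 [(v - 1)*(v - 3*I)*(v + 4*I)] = 6*v - 2 + 2*I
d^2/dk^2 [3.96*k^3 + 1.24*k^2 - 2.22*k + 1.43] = 23.76*k + 2.48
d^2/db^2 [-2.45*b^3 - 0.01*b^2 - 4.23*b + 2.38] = -14.7*b - 0.02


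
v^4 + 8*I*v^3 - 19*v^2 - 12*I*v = v*(v + I)*(v + 3*I)*(v + 4*I)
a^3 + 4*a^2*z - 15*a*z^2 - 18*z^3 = (a - 3*z)*(a + z)*(a + 6*z)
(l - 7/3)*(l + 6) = l^2 + 11*l/3 - 14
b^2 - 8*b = b*(b - 8)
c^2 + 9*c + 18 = (c + 3)*(c + 6)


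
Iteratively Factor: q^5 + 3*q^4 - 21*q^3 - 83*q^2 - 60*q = (q - 5)*(q^4 + 8*q^3 + 19*q^2 + 12*q) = q*(q - 5)*(q^3 + 8*q^2 + 19*q + 12) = q*(q - 5)*(q + 1)*(q^2 + 7*q + 12) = q*(q - 5)*(q + 1)*(q + 3)*(q + 4)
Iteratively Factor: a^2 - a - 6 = (a - 3)*(a + 2)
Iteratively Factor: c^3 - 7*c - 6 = (c + 2)*(c^2 - 2*c - 3) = (c - 3)*(c + 2)*(c + 1)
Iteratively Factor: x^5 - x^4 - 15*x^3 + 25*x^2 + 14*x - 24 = (x - 1)*(x^4 - 15*x^2 + 10*x + 24) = (x - 3)*(x - 1)*(x^3 + 3*x^2 - 6*x - 8) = (x - 3)*(x - 2)*(x - 1)*(x^2 + 5*x + 4) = (x - 3)*(x - 2)*(x - 1)*(x + 1)*(x + 4)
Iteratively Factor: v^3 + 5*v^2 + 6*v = (v)*(v^2 + 5*v + 6) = v*(v + 2)*(v + 3)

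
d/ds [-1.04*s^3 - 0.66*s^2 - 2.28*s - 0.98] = -3.12*s^2 - 1.32*s - 2.28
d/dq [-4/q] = 4/q^2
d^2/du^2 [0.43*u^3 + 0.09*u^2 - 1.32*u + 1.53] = 2.58*u + 0.18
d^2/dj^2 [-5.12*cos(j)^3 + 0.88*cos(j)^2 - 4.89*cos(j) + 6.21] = 8.73*cos(j) - 1.76*cos(2*j) + 11.52*cos(3*j)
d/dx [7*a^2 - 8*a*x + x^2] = -8*a + 2*x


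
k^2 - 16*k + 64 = (k - 8)^2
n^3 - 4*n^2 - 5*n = n*(n - 5)*(n + 1)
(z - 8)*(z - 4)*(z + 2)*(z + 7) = z^4 - 3*z^3 - 62*z^2 + 120*z + 448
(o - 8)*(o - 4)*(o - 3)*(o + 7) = o^4 - 8*o^3 - 37*o^2 + 380*o - 672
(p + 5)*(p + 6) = p^2 + 11*p + 30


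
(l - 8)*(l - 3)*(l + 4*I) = l^3 - 11*l^2 + 4*I*l^2 + 24*l - 44*I*l + 96*I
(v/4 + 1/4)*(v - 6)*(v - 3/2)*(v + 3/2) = v^4/4 - 5*v^3/4 - 33*v^2/16 + 45*v/16 + 27/8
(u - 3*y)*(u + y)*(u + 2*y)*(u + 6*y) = u^4 + 6*u^3*y - 7*u^2*y^2 - 48*u*y^3 - 36*y^4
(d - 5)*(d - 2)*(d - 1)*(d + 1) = d^4 - 7*d^3 + 9*d^2 + 7*d - 10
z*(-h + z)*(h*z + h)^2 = -h^3*z^3 - 2*h^3*z^2 - h^3*z + h^2*z^4 + 2*h^2*z^3 + h^2*z^2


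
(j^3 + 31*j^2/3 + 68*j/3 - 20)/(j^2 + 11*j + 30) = j - 2/3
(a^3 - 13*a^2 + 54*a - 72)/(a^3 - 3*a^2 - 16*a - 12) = (a^2 - 7*a + 12)/(a^2 + 3*a + 2)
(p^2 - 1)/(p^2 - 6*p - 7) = (p - 1)/(p - 7)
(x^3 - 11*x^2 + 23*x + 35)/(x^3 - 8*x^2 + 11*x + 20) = (x - 7)/(x - 4)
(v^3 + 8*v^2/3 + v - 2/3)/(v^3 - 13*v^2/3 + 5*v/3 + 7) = (3*v^2 + 5*v - 2)/(3*v^2 - 16*v + 21)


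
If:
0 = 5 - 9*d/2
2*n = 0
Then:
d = 10/9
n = 0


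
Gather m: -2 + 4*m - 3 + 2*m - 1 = 6*m - 6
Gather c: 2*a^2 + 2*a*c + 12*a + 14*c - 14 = 2*a^2 + 12*a + c*(2*a + 14) - 14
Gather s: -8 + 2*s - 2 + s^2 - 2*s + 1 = s^2 - 9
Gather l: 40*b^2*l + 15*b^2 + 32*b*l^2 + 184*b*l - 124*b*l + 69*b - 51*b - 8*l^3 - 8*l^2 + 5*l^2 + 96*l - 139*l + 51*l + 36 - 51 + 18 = 15*b^2 + 18*b - 8*l^3 + l^2*(32*b - 3) + l*(40*b^2 + 60*b + 8) + 3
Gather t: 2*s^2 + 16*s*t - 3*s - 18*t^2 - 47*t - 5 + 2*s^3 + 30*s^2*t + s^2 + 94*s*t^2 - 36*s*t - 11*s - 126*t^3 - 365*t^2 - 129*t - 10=2*s^3 + 3*s^2 - 14*s - 126*t^3 + t^2*(94*s - 383) + t*(30*s^2 - 20*s - 176) - 15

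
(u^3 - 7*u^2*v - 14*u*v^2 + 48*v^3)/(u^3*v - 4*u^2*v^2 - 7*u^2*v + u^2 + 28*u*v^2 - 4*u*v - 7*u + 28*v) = (u^3 - 7*u^2*v - 14*u*v^2 + 48*v^3)/(u^3*v - 4*u^2*v^2 - 7*u^2*v + u^2 + 28*u*v^2 - 4*u*v - 7*u + 28*v)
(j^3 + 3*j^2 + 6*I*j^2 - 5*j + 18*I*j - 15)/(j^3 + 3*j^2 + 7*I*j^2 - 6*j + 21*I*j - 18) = (j + 5*I)/(j + 6*I)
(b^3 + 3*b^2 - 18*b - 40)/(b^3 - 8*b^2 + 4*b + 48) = (b + 5)/(b - 6)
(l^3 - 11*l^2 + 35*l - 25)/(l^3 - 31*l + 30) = (l - 5)/(l + 6)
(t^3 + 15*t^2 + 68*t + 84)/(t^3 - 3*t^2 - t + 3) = (t^3 + 15*t^2 + 68*t + 84)/(t^3 - 3*t^2 - t + 3)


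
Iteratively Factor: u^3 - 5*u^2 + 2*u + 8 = (u - 2)*(u^2 - 3*u - 4) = (u - 2)*(u + 1)*(u - 4)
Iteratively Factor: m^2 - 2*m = (m - 2)*(m)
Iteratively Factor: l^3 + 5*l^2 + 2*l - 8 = (l + 4)*(l^2 + l - 2) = (l + 2)*(l + 4)*(l - 1)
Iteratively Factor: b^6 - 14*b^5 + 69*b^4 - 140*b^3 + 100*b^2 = (b - 5)*(b^5 - 9*b^4 + 24*b^3 - 20*b^2) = (b - 5)*(b - 2)*(b^4 - 7*b^3 + 10*b^2) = b*(b - 5)*(b - 2)*(b^3 - 7*b^2 + 10*b) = b^2*(b - 5)*(b - 2)*(b^2 - 7*b + 10) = b^2*(b - 5)*(b - 2)^2*(b - 5)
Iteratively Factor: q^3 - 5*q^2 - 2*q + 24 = (q - 3)*(q^2 - 2*q - 8) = (q - 3)*(q + 2)*(q - 4)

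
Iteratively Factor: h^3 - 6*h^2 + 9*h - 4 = (h - 1)*(h^2 - 5*h + 4) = (h - 1)^2*(h - 4)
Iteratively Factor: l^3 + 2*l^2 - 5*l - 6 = (l - 2)*(l^2 + 4*l + 3) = (l - 2)*(l + 3)*(l + 1)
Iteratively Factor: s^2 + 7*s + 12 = (s + 3)*(s + 4)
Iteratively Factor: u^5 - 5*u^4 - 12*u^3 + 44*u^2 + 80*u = (u)*(u^4 - 5*u^3 - 12*u^2 + 44*u + 80) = u*(u + 2)*(u^3 - 7*u^2 + 2*u + 40) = u*(u - 4)*(u + 2)*(u^2 - 3*u - 10) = u*(u - 5)*(u - 4)*(u + 2)*(u + 2)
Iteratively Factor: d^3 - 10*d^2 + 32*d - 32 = (d - 4)*(d^2 - 6*d + 8) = (d - 4)^2*(d - 2)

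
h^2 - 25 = (h - 5)*(h + 5)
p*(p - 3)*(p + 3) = p^3 - 9*p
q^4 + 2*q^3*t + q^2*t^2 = q^2*(q + t)^2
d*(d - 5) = d^2 - 5*d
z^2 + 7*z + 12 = (z + 3)*(z + 4)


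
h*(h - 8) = h^2 - 8*h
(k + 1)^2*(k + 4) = k^3 + 6*k^2 + 9*k + 4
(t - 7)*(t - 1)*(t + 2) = t^3 - 6*t^2 - 9*t + 14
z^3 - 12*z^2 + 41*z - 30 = (z - 6)*(z - 5)*(z - 1)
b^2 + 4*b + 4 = (b + 2)^2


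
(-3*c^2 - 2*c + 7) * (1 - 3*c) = 9*c^3 + 3*c^2 - 23*c + 7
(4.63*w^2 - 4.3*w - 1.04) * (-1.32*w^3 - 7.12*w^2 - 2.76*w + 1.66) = -6.1116*w^5 - 27.2896*w^4 + 19.21*w^3 + 26.9586*w^2 - 4.2676*w - 1.7264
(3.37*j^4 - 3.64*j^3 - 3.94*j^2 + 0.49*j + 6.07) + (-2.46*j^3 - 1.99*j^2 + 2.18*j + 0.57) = 3.37*j^4 - 6.1*j^3 - 5.93*j^2 + 2.67*j + 6.64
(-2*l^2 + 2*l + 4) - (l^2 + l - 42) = -3*l^2 + l + 46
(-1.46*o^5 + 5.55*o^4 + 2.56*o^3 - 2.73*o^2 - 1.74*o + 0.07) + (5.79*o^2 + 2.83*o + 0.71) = -1.46*o^5 + 5.55*o^4 + 2.56*o^3 + 3.06*o^2 + 1.09*o + 0.78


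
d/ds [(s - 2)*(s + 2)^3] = 4*(s - 1)*(s + 2)^2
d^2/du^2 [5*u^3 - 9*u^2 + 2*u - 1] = 30*u - 18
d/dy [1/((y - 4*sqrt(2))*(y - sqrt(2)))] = (-2*y + 5*sqrt(2))/(y^4 - 10*sqrt(2)*y^3 + 66*y^2 - 80*sqrt(2)*y + 64)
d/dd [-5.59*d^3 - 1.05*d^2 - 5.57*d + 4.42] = -16.77*d^2 - 2.1*d - 5.57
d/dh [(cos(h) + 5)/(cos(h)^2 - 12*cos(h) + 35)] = (cos(h)^2 + 10*cos(h) - 95)*sin(h)/(cos(h)^2 - 12*cos(h) + 35)^2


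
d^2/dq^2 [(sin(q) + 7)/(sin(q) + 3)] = 4*(3*sin(q) + cos(q)^2 + 1)/(sin(q) + 3)^3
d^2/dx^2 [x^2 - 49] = 2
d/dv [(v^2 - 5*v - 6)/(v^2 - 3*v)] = 2*(v^2 + 6*v - 9)/(v^2*(v^2 - 6*v + 9))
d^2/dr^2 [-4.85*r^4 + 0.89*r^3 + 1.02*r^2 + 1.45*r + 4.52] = -58.2*r^2 + 5.34*r + 2.04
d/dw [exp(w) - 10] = exp(w)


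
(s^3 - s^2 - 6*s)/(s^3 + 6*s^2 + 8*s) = (s - 3)/(s + 4)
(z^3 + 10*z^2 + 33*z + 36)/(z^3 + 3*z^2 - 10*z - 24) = (z^2 + 6*z + 9)/(z^2 - z - 6)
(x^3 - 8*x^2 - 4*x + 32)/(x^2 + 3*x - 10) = (x^2 - 6*x - 16)/(x + 5)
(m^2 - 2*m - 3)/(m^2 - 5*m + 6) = (m + 1)/(m - 2)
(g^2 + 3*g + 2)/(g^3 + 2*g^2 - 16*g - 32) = (g + 1)/(g^2 - 16)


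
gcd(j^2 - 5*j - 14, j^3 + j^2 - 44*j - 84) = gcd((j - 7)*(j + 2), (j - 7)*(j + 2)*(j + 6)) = j^2 - 5*j - 14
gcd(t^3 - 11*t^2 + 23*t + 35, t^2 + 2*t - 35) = t - 5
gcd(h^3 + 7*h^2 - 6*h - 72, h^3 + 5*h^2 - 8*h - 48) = h^2 + h - 12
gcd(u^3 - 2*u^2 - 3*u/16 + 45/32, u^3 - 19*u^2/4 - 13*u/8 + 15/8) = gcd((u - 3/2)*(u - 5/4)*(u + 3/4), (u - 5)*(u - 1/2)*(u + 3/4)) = u + 3/4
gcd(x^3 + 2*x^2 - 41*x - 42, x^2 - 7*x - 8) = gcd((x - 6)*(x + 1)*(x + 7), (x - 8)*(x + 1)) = x + 1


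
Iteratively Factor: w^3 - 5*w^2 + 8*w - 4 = (w - 1)*(w^2 - 4*w + 4) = (w - 2)*(w - 1)*(w - 2)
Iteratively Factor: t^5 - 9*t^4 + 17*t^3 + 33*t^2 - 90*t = (t - 3)*(t^4 - 6*t^3 - t^2 + 30*t) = t*(t - 3)*(t^3 - 6*t^2 - t + 30) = t*(t - 5)*(t - 3)*(t^2 - t - 6) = t*(t - 5)*(t - 3)*(t + 2)*(t - 3)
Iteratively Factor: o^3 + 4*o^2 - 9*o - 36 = (o - 3)*(o^2 + 7*o + 12) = (o - 3)*(o + 3)*(o + 4)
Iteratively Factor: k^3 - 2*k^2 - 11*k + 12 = (k - 4)*(k^2 + 2*k - 3) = (k - 4)*(k - 1)*(k + 3)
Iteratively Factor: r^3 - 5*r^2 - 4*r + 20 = (r + 2)*(r^2 - 7*r + 10) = (r - 5)*(r + 2)*(r - 2)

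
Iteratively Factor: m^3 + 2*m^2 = (m)*(m^2 + 2*m) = m*(m + 2)*(m)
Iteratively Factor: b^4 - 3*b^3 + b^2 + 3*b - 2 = (b - 1)*(b^3 - 2*b^2 - b + 2) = (b - 2)*(b - 1)*(b^2 - 1) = (b - 2)*(b - 1)*(b + 1)*(b - 1)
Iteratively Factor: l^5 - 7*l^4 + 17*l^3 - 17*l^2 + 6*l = (l)*(l^4 - 7*l^3 + 17*l^2 - 17*l + 6) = l*(l - 3)*(l^3 - 4*l^2 + 5*l - 2) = l*(l - 3)*(l - 2)*(l^2 - 2*l + 1) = l*(l - 3)*(l - 2)*(l - 1)*(l - 1)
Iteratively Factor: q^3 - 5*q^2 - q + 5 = (q - 5)*(q^2 - 1) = (q - 5)*(q - 1)*(q + 1)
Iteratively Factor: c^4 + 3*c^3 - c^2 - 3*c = (c)*(c^3 + 3*c^2 - c - 3) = c*(c - 1)*(c^2 + 4*c + 3) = c*(c - 1)*(c + 1)*(c + 3)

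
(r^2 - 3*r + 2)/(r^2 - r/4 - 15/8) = 8*(-r^2 + 3*r - 2)/(-8*r^2 + 2*r + 15)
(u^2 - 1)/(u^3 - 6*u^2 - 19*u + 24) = (u + 1)/(u^2 - 5*u - 24)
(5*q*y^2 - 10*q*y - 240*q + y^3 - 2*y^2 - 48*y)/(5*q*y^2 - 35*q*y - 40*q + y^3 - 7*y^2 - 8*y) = (y + 6)/(y + 1)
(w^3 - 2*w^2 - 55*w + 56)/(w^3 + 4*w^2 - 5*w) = (w^2 - w - 56)/(w*(w + 5))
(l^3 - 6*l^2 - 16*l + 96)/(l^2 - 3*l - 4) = (l^2 - 2*l - 24)/(l + 1)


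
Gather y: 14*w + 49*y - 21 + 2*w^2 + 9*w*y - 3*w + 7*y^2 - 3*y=2*w^2 + 11*w + 7*y^2 + y*(9*w + 46) - 21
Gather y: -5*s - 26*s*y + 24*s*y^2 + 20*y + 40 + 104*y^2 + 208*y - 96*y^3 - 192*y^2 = -5*s - 96*y^3 + y^2*(24*s - 88) + y*(228 - 26*s) + 40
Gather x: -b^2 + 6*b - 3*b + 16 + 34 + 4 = -b^2 + 3*b + 54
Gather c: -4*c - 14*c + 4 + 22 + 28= 54 - 18*c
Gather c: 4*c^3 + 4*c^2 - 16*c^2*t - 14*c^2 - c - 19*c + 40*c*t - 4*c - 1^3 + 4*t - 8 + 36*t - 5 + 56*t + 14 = 4*c^3 + c^2*(-16*t - 10) + c*(40*t - 24) + 96*t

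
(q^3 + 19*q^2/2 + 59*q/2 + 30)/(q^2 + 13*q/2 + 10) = q + 3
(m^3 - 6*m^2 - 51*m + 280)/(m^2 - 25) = (m^2 - m - 56)/(m + 5)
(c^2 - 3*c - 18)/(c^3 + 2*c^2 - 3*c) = (c - 6)/(c*(c - 1))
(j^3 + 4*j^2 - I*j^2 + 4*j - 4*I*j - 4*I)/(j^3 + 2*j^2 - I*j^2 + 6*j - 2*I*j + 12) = (j^2 + j*(2 - I) - 2*I)/(j^2 - I*j + 6)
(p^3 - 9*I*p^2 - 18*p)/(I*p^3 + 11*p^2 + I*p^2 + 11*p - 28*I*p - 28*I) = p*(-I*p^2 - 9*p + 18*I)/(p^3 + p^2*(1 - 11*I) - p*(28 + 11*I) - 28)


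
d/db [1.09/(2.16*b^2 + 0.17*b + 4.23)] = (-4.7088*b - 0.1853)/(2.16*b^2 + 0.17*b + 4.23)^2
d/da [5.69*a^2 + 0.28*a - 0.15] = 11.38*a + 0.28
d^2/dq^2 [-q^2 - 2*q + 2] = -2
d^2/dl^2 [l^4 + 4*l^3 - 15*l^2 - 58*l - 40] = 12*l^2 + 24*l - 30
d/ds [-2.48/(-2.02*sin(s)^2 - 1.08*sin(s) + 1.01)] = -(10.0192*sin(s) + 2.6784)*cos(s)/(1.08*sin(s) - 1.01*cos(2*s))^2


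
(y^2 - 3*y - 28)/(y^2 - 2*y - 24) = (y - 7)/(y - 6)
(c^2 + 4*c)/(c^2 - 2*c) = (c + 4)/(c - 2)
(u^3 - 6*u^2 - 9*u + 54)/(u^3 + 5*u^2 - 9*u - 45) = (u - 6)/(u + 5)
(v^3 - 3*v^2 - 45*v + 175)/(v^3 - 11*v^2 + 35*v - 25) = (v + 7)/(v - 1)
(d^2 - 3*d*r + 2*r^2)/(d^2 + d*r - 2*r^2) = (d - 2*r)/(d + 2*r)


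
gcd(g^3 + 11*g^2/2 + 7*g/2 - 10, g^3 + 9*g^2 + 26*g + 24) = g + 4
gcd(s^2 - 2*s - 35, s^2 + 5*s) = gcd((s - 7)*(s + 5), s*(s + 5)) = s + 5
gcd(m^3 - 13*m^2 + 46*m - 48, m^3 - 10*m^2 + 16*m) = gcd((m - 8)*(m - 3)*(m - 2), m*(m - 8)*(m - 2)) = m^2 - 10*m + 16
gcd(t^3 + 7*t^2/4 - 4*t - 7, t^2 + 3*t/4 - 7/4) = t + 7/4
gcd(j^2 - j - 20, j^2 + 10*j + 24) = j + 4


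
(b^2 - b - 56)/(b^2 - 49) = (b - 8)/(b - 7)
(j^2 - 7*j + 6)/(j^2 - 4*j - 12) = (j - 1)/(j + 2)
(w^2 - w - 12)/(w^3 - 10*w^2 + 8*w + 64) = (w + 3)/(w^2 - 6*w - 16)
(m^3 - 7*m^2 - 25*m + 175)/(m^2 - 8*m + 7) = (m^2 - 25)/(m - 1)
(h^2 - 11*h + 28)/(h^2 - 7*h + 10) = (h^2 - 11*h + 28)/(h^2 - 7*h + 10)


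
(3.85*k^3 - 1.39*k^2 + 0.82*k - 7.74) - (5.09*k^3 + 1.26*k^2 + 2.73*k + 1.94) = -1.24*k^3 - 2.65*k^2 - 1.91*k - 9.68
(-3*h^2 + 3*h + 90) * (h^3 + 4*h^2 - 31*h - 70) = -3*h^5 - 9*h^4 + 195*h^3 + 477*h^2 - 3000*h - 6300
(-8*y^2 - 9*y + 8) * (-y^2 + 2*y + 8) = 8*y^4 - 7*y^3 - 90*y^2 - 56*y + 64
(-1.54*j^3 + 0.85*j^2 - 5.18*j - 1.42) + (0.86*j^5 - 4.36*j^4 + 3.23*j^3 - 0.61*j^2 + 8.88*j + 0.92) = 0.86*j^5 - 4.36*j^4 + 1.69*j^3 + 0.24*j^2 + 3.7*j - 0.5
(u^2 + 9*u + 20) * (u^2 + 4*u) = u^4 + 13*u^3 + 56*u^2 + 80*u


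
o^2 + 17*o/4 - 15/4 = (o - 3/4)*(o + 5)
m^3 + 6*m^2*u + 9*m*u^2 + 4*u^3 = (m + u)^2*(m + 4*u)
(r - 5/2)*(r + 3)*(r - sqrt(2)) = r^3 - sqrt(2)*r^2 + r^2/2 - 15*r/2 - sqrt(2)*r/2 + 15*sqrt(2)/2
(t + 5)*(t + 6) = t^2 + 11*t + 30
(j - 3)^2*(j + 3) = j^3 - 3*j^2 - 9*j + 27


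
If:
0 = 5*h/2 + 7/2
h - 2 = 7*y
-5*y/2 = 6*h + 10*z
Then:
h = -7/5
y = -17/35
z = 673/700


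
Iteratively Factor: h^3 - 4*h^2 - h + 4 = (h - 1)*(h^2 - 3*h - 4) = (h - 1)*(h + 1)*(h - 4)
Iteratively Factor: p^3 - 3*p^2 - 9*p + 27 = (p - 3)*(p^2 - 9) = (p - 3)*(p + 3)*(p - 3)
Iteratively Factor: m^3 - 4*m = (m + 2)*(m^2 - 2*m) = m*(m + 2)*(m - 2)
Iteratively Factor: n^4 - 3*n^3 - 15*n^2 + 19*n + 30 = (n - 2)*(n^3 - n^2 - 17*n - 15) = (n - 2)*(n + 1)*(n^2 - 2*n - 15) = (n - 5)*(n - 2)*(n + 1)*(n + 3)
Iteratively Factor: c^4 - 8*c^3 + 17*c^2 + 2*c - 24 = (c - 2)*(c^3 - 6*c^2 + 5*c + 12) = (c - 4)*(c - 2)*(c^2 - 2*c - 3) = (c - 4)*(c - 2)*(c + 1)*(c - 3)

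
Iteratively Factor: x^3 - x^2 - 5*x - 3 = (x - 3)*(x^2 + 2*x + 1) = (x - 3)*(x + 1)*(x + 1)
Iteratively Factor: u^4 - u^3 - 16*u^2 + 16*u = (u + 4)*(u^3 - 5*u^2 + 4*u) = (u - 4)*(u + 4)*(u^2 - u) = u*(u - 4)*(u + 4)*(u - 1)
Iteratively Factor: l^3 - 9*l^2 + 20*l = (l)*(l^2 - 9*l + 20) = l*(l - 4)*(l - 5)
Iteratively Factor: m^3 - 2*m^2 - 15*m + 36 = (m - 3)*(m^2 + m - 12) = (m - 3)^2*(m + 4)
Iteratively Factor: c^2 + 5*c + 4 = (c + 4)*(c + 1)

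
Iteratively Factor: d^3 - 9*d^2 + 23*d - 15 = (d - 1)*(d^2 - 8*d + 15) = (d - 3)*(d - 1)*(d - 5)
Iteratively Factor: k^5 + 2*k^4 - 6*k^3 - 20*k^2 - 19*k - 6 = (k + 2)*(k^4 - 6*k^2 - 8*k - 3) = (k + 1)*(k + 2)*(k^3 - k^2 - 5*k - 3) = (k + 1)^2*(k + 2)*(k^2 - 2*k - 3) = (k + 1)^3*(k + 2)*(k - 3)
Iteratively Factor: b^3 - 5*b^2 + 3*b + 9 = (b - 3)*(b^2 - 2*b - 3) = (b - 3)^2*(b + 1)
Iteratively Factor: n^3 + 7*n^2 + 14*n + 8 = (n + 2)*(n^2 + 5*n + 4) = (n + 2)*(n + 4)*(n + 1)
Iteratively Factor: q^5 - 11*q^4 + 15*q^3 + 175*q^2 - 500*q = (q)*(q^4 - 11*q^3 + 15*q^2 + 175*q - 500) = q*(q - 5)*(q^3 - 6*q^2 - 15*q + 100) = q*(q - 5)*(q + 4)*(q^2 - 10*q + 25) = q*(q - 5)^2*(q + 4)*(q - 5)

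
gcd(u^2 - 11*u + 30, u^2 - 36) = u - 6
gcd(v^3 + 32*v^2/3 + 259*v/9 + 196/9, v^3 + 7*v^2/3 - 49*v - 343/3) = v^2 + 28*v/3 + 49/3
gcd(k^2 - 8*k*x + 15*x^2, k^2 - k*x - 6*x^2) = -k + 3*x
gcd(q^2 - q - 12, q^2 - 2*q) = 1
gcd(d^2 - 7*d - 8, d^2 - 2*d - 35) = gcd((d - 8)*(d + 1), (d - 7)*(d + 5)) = 1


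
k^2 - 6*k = k*(k - 6)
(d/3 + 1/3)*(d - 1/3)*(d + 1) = d^3/3 + 5*d^2/9 + d/9 - 1/9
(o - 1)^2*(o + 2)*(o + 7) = o^4 + 7*o^3 - 3*o^2 - 19*o + 14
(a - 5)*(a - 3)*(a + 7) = a^3 - a^2 - 41*a + 105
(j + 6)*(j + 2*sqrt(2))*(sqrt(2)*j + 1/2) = sqrt(2)*j^3 + 9*j^2/2 + 6*sqrt(2)*j^2 + sqrt(2)*j + 27*j + 6*sqrt(2)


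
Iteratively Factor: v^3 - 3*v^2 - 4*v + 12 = (v - 2)*(v^2 - v - 6) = (v - 3)*(v - 2)*(v + 2)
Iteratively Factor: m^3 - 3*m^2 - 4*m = (m + 1)*(m^2 - 4*m) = (m - 4)*(m + 1)*(m)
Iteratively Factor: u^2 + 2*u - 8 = (u + 4)*(u - 2)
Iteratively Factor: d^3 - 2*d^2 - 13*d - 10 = (d + 2)*(d^2 - 4*d - 5) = (d + 1)*(d + 2)*(d - 5)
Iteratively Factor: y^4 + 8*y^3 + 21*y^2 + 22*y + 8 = (y + 1)*(y^3 + 7*y^2 + 14*y + 8) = (y + 1)*(y + 2)*(y^2 + 5*y + 4) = (y + 1)*(y + 2)*(y + 4)*(y + 1)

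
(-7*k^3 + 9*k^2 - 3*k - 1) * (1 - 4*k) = 28*k^4 - 43*k^3 + 21*k^2 + k - 1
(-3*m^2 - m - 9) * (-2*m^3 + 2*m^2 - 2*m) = 6*m^5 - 4*m^4 + 22*m^3 - 16*m^2 + 18*m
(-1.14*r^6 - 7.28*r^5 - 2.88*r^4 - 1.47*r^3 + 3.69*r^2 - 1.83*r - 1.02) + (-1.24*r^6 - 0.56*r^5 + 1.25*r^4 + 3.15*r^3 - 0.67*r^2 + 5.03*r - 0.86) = -2.38*r^6 - 7.84*r^5 - 1.63*r^4 + 1.68*r^3 + 3.02*r^2 + 3.2*r - 1.88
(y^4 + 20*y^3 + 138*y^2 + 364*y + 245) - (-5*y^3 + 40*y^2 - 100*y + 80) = y^4 + 25*y^3 + 98*y^2 + 464*y + 165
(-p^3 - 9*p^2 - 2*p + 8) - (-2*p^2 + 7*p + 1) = -p^3 - 7*p^2 - 9*p + 7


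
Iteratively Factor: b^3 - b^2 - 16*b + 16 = (b + 4)*(b^2 - 5*b + 4) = (b - 4)*(b + 4)*(b - 1)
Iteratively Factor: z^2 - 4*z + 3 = (z - 1)*(z - 3)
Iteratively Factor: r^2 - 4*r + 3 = (r - 1)*(r - 3)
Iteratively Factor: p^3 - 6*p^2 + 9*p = (p - 3)*(p^2 - 3*p) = p*(p - 3)*(p - 3)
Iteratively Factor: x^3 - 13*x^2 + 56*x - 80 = (x - 4)*(x^2 - 9*x + 20) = (x - 4)^2*(x - 5)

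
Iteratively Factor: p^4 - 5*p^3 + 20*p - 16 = (p - 2)*(p^3 - 3*p^2 - 6*p + 8) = (p - 2)*(p + 2)*(p^2 - 5*p + 4) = (p - 4)*(p - 2)*(p + 2)*(p - 1)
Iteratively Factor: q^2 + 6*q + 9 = (q + 3)*(q + 3)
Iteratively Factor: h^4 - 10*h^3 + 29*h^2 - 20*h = (h - 1)*(h^3 - 9*h^2 + 20*h) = (h - 5)*(h - 1)*(h^2 - 4*h) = h*(h - 5)*(h - 1)*(h - 4)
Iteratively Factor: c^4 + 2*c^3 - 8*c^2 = (c + 4)*(c^3 - 2*c^2) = c*(c + 4)*(c^2 - 2*c) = c^2*(c + 4)*(c - 2)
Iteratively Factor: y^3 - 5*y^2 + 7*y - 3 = (y - 1)*(y^2 - 4*y + 3) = (y - 3)*(y - 1)*(y - 1)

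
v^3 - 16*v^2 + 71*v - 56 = (v - 8)*(v - 7)*(v - 1)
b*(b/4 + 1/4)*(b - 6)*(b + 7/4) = b^4/4 - 13*b^3/16 - 59*b^2/16 - 21*b/8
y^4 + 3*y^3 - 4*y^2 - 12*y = y*(y - 2)*(y + 2)*(y + 3)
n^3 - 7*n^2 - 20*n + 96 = (n - 8)*(n - 3)*(n + 4)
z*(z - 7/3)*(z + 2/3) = z^3 - 5*z^2/3 - 14*z/9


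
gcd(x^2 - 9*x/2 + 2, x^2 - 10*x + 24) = x - 4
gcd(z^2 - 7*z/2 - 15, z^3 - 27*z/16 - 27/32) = 1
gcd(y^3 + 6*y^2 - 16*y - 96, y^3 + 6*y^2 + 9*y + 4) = y + 4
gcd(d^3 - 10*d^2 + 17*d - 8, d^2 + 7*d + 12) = 1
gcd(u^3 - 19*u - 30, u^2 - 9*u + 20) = u - 5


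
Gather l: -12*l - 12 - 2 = -12*l - 14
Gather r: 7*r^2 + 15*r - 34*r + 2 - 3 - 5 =7*r^2 - 19*r - 6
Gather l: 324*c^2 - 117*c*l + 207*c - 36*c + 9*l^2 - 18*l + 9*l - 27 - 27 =324*c^2 + 171*c + 9*l^2 + l*(-117*c - 9) - 54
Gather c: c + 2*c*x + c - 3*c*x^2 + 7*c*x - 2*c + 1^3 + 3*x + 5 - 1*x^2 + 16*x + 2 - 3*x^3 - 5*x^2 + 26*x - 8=c*(-3*x^2 + 9*x) - 3*x^3 - 6*x^2 + 45*x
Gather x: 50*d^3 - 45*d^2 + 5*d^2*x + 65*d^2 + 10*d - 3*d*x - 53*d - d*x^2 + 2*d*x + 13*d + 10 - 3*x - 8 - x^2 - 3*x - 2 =50*d^3 + 20*d^2 - 30*d + x^2*(-d - 1) + x*(5*d^2 - d - 6)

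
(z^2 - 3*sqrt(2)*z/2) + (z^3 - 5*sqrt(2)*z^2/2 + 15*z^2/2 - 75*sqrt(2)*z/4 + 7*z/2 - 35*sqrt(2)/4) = z^3 - 5*sqrt(2)*z^2/2 + 17*z^2/2 - 81*sqrt(2)*z/4 + 7*z/2 - 35*sqrt(2)/4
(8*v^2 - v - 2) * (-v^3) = -8*v^5 + v^4 + 2*v^3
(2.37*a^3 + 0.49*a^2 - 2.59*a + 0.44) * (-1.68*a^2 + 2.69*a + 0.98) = -3.9816*a^5 + 5.5521*a^4 + 7.9919*a^3 - 7.2261*a^2 - 1.3546*a + 0.4312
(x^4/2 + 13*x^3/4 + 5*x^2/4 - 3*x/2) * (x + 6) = x^5/2 + 25*x^4/4 + 83*x^3/4 + 6*x^2 - 9*x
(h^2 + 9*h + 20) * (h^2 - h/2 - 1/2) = h^4 + 17*h^3/2 + 15*h^2 - 29*h/2 - 10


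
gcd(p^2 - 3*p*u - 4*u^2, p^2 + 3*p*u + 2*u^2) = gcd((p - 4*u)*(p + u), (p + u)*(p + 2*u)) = p + u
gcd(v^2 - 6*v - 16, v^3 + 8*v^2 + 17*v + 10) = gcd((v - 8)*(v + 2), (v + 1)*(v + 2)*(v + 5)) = v + 2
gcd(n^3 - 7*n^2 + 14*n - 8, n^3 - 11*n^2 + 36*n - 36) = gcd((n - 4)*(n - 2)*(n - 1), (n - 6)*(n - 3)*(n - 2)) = n - 2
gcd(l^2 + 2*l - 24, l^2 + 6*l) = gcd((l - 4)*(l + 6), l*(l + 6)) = l + 6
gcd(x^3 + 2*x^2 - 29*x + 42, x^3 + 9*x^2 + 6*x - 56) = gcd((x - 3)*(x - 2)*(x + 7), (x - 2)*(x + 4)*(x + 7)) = x^2 + 5*x - 14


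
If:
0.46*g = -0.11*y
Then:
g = -0.239130434782609*y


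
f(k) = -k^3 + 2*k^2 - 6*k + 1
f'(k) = -3*k^2 + 4*k - 6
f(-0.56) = 5.16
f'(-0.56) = -9.18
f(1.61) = -7.65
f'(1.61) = -7.34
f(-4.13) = 130.34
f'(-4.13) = -73.69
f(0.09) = 0.48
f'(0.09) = -5.66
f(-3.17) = 71.97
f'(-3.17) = -48.83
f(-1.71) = 22.11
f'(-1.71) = -21.61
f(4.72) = -87.92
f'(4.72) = -53.96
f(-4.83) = 189.32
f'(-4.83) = -95.31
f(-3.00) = 64.00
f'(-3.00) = -45.00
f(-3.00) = 64.00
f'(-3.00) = -45.00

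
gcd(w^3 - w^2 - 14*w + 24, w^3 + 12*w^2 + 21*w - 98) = w - 2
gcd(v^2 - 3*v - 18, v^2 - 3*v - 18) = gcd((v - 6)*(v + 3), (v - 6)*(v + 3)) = v^2 - 3*v - 18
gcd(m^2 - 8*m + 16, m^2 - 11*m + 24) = 1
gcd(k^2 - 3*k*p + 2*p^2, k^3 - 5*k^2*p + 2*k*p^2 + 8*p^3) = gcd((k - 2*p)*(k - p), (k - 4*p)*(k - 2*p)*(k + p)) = -k + 2*p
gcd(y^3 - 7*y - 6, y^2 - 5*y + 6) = y - 3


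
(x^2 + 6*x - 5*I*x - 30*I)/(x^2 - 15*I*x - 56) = (x^2 + x*(6 - 5*I) - 30*I)/(x^2 - 15*I*x - 56)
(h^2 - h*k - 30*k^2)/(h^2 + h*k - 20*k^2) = (h - 6*k)/(h - 4*k)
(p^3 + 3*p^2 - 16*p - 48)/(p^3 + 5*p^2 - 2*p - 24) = (p - 4)/(p - 2)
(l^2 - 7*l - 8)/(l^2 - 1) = (l - 8)/(l - 1)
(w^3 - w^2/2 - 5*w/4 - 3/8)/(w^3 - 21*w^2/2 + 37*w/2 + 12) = (w^2 - w - 3/4)/(w^2 - 11*w + 24)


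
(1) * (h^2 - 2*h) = h^2 - 2*h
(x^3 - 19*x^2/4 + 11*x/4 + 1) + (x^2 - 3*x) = x^3 - 15*x^2/4 - x/4 + 1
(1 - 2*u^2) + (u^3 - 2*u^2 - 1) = u^3 - 4*u^2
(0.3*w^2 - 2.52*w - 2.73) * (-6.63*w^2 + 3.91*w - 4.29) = -1.989*w^4 + 17.8806*w^3 + 6.9597*w^2 + 0.1365*w + 11.7117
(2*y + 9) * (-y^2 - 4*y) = -2*y^3 - 17*y^2 - 36*y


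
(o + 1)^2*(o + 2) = o^3 + 4*o^2 + 5*o + 2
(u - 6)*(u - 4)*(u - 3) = u^3 - 13*u^2 + 54*u - 72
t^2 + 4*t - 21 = (t - 3)*(t + 7)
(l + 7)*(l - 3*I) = l^2 + 7*l - 3*I*l - 21*I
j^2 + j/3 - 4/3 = (j - 1)*(j + 4/3)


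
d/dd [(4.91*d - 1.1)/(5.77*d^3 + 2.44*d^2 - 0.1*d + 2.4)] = (-56.6614*d^3 + 7.0606*d^2 + 5.368*d + 11.674)/(33.2929*d^6 + 28.1576*d^5 + 4.7996*d^4 + 27.208*d^3 + 11.722*d^2 - 0.48*d + 5.76)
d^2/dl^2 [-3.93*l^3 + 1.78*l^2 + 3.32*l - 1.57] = 3.56 - 23.58*l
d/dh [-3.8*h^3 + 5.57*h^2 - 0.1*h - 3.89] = -11.4*h^2 + 11.14*h - 0.1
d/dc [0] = 0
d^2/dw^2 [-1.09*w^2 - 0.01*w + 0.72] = -2.18000000000000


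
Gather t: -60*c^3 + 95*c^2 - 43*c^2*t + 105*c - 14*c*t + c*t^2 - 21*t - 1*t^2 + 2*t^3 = -60*c^3 + 95*c^2 + 105*c + 2*t^3 + t^2*(c - 1) + t*(-43*c^2 - 14*c - 21)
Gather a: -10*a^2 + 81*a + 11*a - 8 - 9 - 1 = -10*a^2 + 92*a - 18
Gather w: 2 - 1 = 1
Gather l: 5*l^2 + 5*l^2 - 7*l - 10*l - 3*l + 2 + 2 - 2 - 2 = 10*l^2 - 20*l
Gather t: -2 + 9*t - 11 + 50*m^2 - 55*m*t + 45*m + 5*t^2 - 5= 50*m^2 + 45*m + 5*t^2 + t*(9 - 55*m) - 18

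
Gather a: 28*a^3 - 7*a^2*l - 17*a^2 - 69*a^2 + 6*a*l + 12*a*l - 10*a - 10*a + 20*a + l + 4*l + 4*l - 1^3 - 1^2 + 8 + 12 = 28*a^3 + a^2*(-7*l - 86) + 18*a*l + 9*l + 18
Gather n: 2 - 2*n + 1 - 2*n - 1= 2 - 4*n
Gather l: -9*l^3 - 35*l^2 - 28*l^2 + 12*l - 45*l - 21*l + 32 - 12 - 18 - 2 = -9*l^3 - 63*l^2 - 54*l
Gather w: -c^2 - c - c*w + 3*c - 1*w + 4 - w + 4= -c^2 + 2*c + w*(-c - 2) + 8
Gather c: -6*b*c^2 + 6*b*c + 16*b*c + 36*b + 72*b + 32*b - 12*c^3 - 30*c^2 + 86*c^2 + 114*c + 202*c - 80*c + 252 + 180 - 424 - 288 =140*b - 12*c^3 + c^2*(56 - 6*b) + c*(22*b + 236) - 280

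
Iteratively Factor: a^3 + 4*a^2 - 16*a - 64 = (a + 4)*(a^2 - 16) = (a - 4)*(a + 4)*(a + 4)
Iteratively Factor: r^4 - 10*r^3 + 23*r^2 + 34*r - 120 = (r - 5)*(r^3 - 5*r^2 - 2*r + 24) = (r - 5)*(r - 3)*(r^2 - 2*r - 8) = (r - 5)*(r - 4)*(r - 3)*(r + 2)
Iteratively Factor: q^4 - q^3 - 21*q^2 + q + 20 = (q - 5)*(q^3 + 4*q^2 - q - 4) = (q - 5)*(q - 1)*(q^2 + 5*q + 4) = (q - 5)*(q - 1)*(q + 1)*(q + 4)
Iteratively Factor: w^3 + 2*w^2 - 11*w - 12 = (w + 1)*(w^2 + w - 12) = (w + 1)*(w + 4)*(w - 3)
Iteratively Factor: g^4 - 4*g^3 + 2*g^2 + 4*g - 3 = (g - 1)*(g^3 - 3*g^2 - g + 3) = (g - 1)*(g + 1)*(g^2 - 4*g + 3) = (g - 1)^2*(g + 1)*(g - 3)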